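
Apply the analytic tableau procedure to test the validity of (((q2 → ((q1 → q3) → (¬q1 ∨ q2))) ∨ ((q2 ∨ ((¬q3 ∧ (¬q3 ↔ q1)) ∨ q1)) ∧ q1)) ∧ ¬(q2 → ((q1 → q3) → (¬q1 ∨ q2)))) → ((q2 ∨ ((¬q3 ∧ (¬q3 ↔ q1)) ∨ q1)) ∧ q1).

Valid

Assume the negation and expand:
Initial set: {¬((((q2 → ((q1 → q3) → (¬q1 ∨ q2))) ∨ ((q2 ∨ ((¬q3 ∧ (¬q3 ↔ q1)) ∨ q1)) ∧ q1)) ∧ ¬(q2 → ((q1 → q3) → (¬q1 ∨ q2)))) → ((q2 ∨ ((¬q3 ∧ (¬q3 ↔ q1)) ∨ q1)) ∧ q1))}.
¬((((q2 → ((q1 → q3) → (¬q1 ∨ q2))) ∨ ((q2 ∨ ((¬q3 ∧ (¬q3 ↔ q1)) ∨ q1)) ∧ q1)) ∧ ¬(q2 → ((q1 → q3) → (¬q1 ∨ q2)))) → ((q2 ∨ ((¬q3 ∧ (¬q3 ↔ q1)) ∨ q1)) ∧ q1)): α-rule — add (((q2 → ((q1 → q3) → (¬q1 ∨ q2))) ∨ ((q2 ∨ ((¬q3 ∧ (¬q3 ↔ q1)) ∨ q1)) ∧ q1)) ∧ ¬(q2 → ((q1 → q3) → (¬q1 ∨ q2)))), ¬((q2 ∨ ((¬q3 ∧ (¬q3 ↔ q1)) ∨ q1)) ∧ q1).
(((q2 → ((q1 → q3) → (¬q1 ∨ q2))) ∨ ((q2 ∨ ((¬q3 ∧ (¬q3 ↔ q1)) ∨ q1)) ∧ q1)) ∧ ¬(q2 → ((q1 → q3) → (¬q1 ∨ q2)))): α-rule — add ((q2 → ((q1 → q3) → (¬q1 ∨ q2))) ∨ ((q2 ∨ ((¬q3 ∧ (¬q3 ↔ q1)) ∨ q1)) ∧ q1)), ¬(q2 → ((q1 → q3) → (¬q1 ∨ q2))).
¬(q2 → ((q1 → q3) → (¬q1 ∨ q2))): α-rule — add q2, ¬((q1 → q3) → (¬q1 ∨ q2)).
¬((q1 → q3) → (¬q1 ∨ q2)): α-rule — add (q1 → q3), ¬(¬q1 ∨ q2).
¬(¬q1 ∨ q2): α-rule — add ¬¬q1, ¬q2.
× closes — contains both q2 and ¬q2.
All 1 branch closes.
Every branch closed, so the negation is unsatisfiable and the formula is valid.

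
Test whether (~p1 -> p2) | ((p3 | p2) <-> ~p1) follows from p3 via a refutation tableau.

Yes

Initial set: {p3; ~((~p1 -> p2) | ((p3 | p2) <-> ~p1))}.
~((~p1 -> p2) | ((p3 | p2) <-> ~p1)): α-rule — add ~(~p1 -> p2), ~((p3 | p2) <-> ~p1).
~(~p1 -> p2): α-rule — add ~p1, ~p2.
~((p3 | p2) <-> ~p1): β-rule — branch into (p3 | p2), ~~p1  //  ~(p3 | p2), ~p1.
  branch 1 (add (p3 | p2), ~~p1):
    × closes — contains both p1 and ~p1.
  branch 2 (add ~(p3 | p2), ~p1):
    ~(p3 | p2): α-rule — add ~p3, ~p2.
    × closes — contains both p3 and ~p3.
All 2 branches close.
Every branch closed, so the premises entail the conclusion.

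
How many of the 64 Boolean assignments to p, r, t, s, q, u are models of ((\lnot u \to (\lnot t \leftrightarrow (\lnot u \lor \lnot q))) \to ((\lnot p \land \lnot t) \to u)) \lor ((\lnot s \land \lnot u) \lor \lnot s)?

60

Initial set: {(((\lnot u \to (\lnot t \leftrightarrow (\lnot u \lor \lnot q))) \to ((\lnot p \land \lnot t) \to u)) \lor ((\lnot s \land \lnot u) \lor \lnot s))}.
(((\lnot u \to (\lnot t \leftrightarrow (\lnot u \lor \lnot q))) \to ((\lnot p \land \lnot t) \to u)) \lor ((\lnot s \land \lnot u) \lor \lnot s)): β-rule — branch into ((\lnot u \to (\lnot t \leftrightarrow (\lnot u \lor \lnot q))) \to ((\lnot p \land \lnot t) \to u))  //  ((\lnot s \land \lnot u) \lor \lnot s).
  branch 1 (add ((\lnot u \to (\lnot t \leftrightarrow (\lnot u \lor \lnot q))) \to ((\lnot p \land \lnot t) \to u))):
    ((\lnot u \to (\lnot t \leftrightarrow (\lnot u \lor \lnot q))) \to ((\lnot p \land \lnot t) \to u)): β-rule — branch into \lnot (\lnot u \to (\lnot t \leftrightarrow (\lnot u \lor \lnot q)))  //  ((\lnot p \land \lnot t) \to u).
      branch 1.1 (add \lnot (\lnot u \to (\lnot t \leftrightarrow (\lnot u \lor \lnot q)))):
        \lnot (\lnot u \to (\lnot t \leftrightarrow (\lnot u \lor \lnot q))): α-rule — add \lnot u, \lnot (\lnot t \leftrightarrow (\lnot u \lor \lnot q)).
        \lnot (\lnot t \leftrightarrow (\lnot u \lor \lnot q)): β-rule — branch into \lnot t, \lnot (\lnot u \lor \lnot q)  //  \lnot \lnot t, (\lnot u \lor \lnot q).
          branch 1.1.1 (add \lnot t, \lnot (\lnot u \lor \lnot q)):
            \lnot (\lnot u \lor \lnot q): α-rule — add \lnot \lnot u, \lnot \lnot q.
            × closes — contains both u and \lnot u.
          branch 1.1.2 (add \lnot \lnot t, (\lnot u \lor \lnot q)):
            (\lnot u \lor \lnot q): β-rule — branch into \lnot u  //  \lnot q.
              branch 1.1.2.1 (add \lnot u):
                ○ open, literals {t=1, u=0}.
              branch 1.1.2.2 (add \lnot q):
                ○ open, literals {q=0, t=1, u=0}.
      branch 1.2 (add ((\lnot p \land \lnot t) \to u)):
        ((\lnot p \land \lnot t) \to u): β-rule — branch into \lnot (\lnot p \land \lnot t)  //  u.
          branch 1.2.1 (add \lnot (\lnot p \land \lnot t)):
            \lnot (\lnot p \land \lnot t): β-rule — branch into \lnot \lnot p  //  \lnot \lnot t.
              branch 1.2.1.1 (add \lnot \lnot p):
                ○ open, literals {p=1}.
              branch 1.2.1.2 (add \lnot \lnot t):
                ○ open, literals {t=1}.
          branch 1.2.2 (add u):
            ○ open, literals {u=1}.
  branch 2 (add ((\lnot s \land \lnot u) \lor \lnot s)):
    ((\lnot s \land \lnot u) \lor \lnot s): β-rule — branch into (\lnot s \land \lnot u)  //  \lnot s.
      branch 2.1 (add (\lnot s \land \lnot u)):
        (\lnot s \land \lnot u): α-rule — add \lnot s, \lnot u.
        ○ open, literals {s=0, u=0}.
      branch 2.2 (add \lnot s):
        ○ open, literals {s=0}.
1 branch closed, 7 open.
Each open branch fixes some atoms; the unmentioned ones are free. Counting distinct full assignments: branch {t=1, u=0} (p, r, s, q) contributes 16 new; branch {q=0, t=1, u=0} (p, r, s) contributes 0 new; branch {p=1} (r, t, s, q, u) contributes 24 new; branch {t=1} (p, r, s, q, u) contributes 8 new; branch {u=1} (p, r, t, s, q) contributes 8 new; branch {s=0, u=0} (p, r, t, q) contributes 4 new; branch {s=0} (p, r, t, q, u) contributes 0 new. Total: 60.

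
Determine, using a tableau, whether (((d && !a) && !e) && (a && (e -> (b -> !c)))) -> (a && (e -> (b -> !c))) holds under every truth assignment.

Valid

Assume the negation and expand:
Initial set: {!((((d && !a) && !e) && (a && (e -> (b -> !c)))) -> (a && (e -> (b -> !c))))}.
!((((d && !a) && !e) && (a && (e -> (b -> !c)))) -> (a && (e -> (b -> !c)))): α-rule — add (((d && !a) && !e) && (a && (e -> (b -> !c)))), !(a && (e -> (b -> !c))).
(((d && !a) && !e) && (a && (e -> (b -> !c)))): α-rule — add ((d && !a) && !e), (a && (e -> (b -> !c))).
((d && !a) && !e): α-rule — add (d && !a), !e.
(a && (e -> (b -> !c))): α-rule — add a, (e -> (b -> !c)).
(d && !a): α-rule — add d, !a.
× closes — contains both a and !a.
All 1 branch closes.
Every branch closed, so the negation is unsatisfiable and the formula is valid.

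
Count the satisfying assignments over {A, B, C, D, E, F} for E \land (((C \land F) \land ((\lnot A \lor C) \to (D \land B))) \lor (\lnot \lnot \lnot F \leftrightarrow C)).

Initial set: {(E \land (((C \land F) \land ((\lnot A \lor C) \to (D \land B))) \lor (\lnot \lnot \lnot F \leftrightarrow C)))}.
(E \land (((C \land F) \land ((\lnot A \lor C) \to (D \land B))) \lor (\lnot \lnot \lnot F \leftrightarrow C))): α-rule — add E, (((C \land F) \land ((\lnot A \lor C) \to (D \land B))) \lor (\lnot \lnot \lnot F \leftrightarrow C)).
(((C \land F) \land ((\lnot A \lor C) \to (D \land B))) \lor (\lnot \lnot \lnot F \leftrightarrow C)): β-rule — branch into ((C \land F) \land ((\lnot A \lor C) \to (D \land B)))  //  (\lnot \lnot \lnot F \leftrightarrow C).
  branch 1 (add ((C \land F) \land ((\lnot A \lor C) \to (D \land B)))):
    ((C \land F) \land ((\lnot A \lor C) \to (D \land B))): α-rule — add (C \land F), ((\lnot A \lor C) \to (D \land B)).
    (C \land F): α-rule — add C, F.
    ((\lnot A \lor C) \to (D \land B)): β-rule — branch into \lnot (\lnot A \lor C)  //  (D \land B).
      branch 1.1 (add \lnot (\lnot A \lor C)):
        \lnot (\lnot A \lor C): α-rule — add \lnot \lnot A, \lnot C.
        × closes — contains both C and \lnot C.
      branch 1.2 (add (D \land B)):
        (D \land B): α-rule — add D, B.
        ○ open, literals {B=1, C=1, D=1, E=1, F=1}.
  branch 2 (add (\lnot \lnot \lnot F \leftrightarrow C)):
    (\lnot \lnot \lnot F \leftrightarrow C): β-rule — branch into \lnot \lnot \lnot F, C  //  \lnot \lnot \lnot \lnot F, \lnot C.
      branch 2.1 (add \lnot \lnot \lnot F, C):
        \lnot \lnot \lnot F: drop double negation, giving \lnot F.
        ○ open, literals {C=1, E=1, F=0}.
      branch 2.2 (add \lnot \lnot \lnot \lnot F, \lnot C):
        \lnot \lnot \lnot \lnot F: drop double negation, giving \lnot \lnot F.
        ○ open, literals {C=0, E=1, F=1}.
1 branch closed, 3 open.
Each open branch fixes some atoms; the unmentioned ones are free. Counting distinct full assignments: branch {B=1, C=1, D=1, E=1, F=1} (A) contributes 2 new; branch {C=1, E=1, F=0} (A, B, D) contributes 8 new; branch {C=0, E=1, F=1} (A, B, D) contributes 8 new. Total: 18.

18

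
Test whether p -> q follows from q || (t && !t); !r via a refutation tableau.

Initial set: {(q || (t && !t)); !r; !(p -> q)}.
!(p -> q): α-rule — add p, !q.
(q || (t && !t)): β-rule — branch into q  //  (t && !t).
  branch 1 (add q):
    × closes — contains both q and !q.
  branch 2 (add (t && !t)):
    (t && !t): α-rule — add t, !t.
    × closes — contains both t and !t.
All 2 branches close.
Every branch closed, so the premises entail the conclusion.

Yes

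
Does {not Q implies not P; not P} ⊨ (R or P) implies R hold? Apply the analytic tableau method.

Initial set: {(not Q implies not P); not P; not ((R or P) implies R)}.
not ((R or P) implies R): α-rule — add (R or P), not R.
(not Q implies not P): β-rule — branch into not not Q  //  not P.
  branch 1 (add not not Q):
    (R or P): β-rule — branch into R  //  P.
      branch 1.1 (add R):
        × closes — contains both R and not R.
      branch 1.2 (add P):
        × closes — contains both P and not P.
  branch 2 (add not P):
    (R or P): β-rule — branch into R  //  P.
      branch 2.1 (add R):
        × closes — contains both R and not R.
      branch 2.2 (add P):
        × closes — contains both P and not P.
All 4 branches close.
Every branch closed, so the premises entail the conclusion.

Yes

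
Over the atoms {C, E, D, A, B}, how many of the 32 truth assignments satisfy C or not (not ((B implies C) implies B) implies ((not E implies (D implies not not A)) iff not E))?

21

Initial set: {T (C or not (not ((B implies C) implies B) implies ((not E implies (D implies not not A)) iff not E)))}.
T (C or not (not ((B implies C) implies B) implies ((not E implies (D implies not not A)) iff not E))): β-rule — branch into T C  //  T not (not ((B implies C) implies B) implies ((not E implies (D implies not not A)) iff not E)).
  branch 1 (add T C):
    ○ open, literals {C=true}.
  branch 2 (add T not (not ((B implies C) implies B) implies ((not E implies (D implies not not A)) iff not E))):
    T not (not ((B implies C) implies B) implies ((not E implies (D implies not not A)) iff not E)): α-rule — add T not ((B implies C) implies B), F ((not E implies (D implies not not A)) iff not E).
    T not ((B implies C) implies B): α-rule — add T (B implies C), F B.
    F ((not E implies (D implies not not A)) iff not E): β-rule — branch into T (not E implies (D implies not not A)), F not E  //  F (not E implies (D implies not not A)), T not E.
      branch 2.1 (add T (not E implies (D implies not not A)), F not E):
        T (B implies C): β-rule — branch into F B  //  T C.
          branch 2.1.1 (add F B):
            T (not E implies (D implies not not A)): β-rule — branch into F not E  //  T (D implies not not A).
              branch 2.1.1.1 (add F not E):
                ○ open, literals {B=false, E=true}.
              branch 2.1.1.2 (add T (D implies not not A)):
                T (D implies not not A): β-rule — branch into F D  //  T not not A.
                  branch 2.1.1.2.1 (add F D):
                    ○ open, literals {B=false, D=false, E=true}.
                  branch 2.1.1.2.2 (add T not not A):
                    T not not A: drop double negation, giving T A.
                    ○ open, literals {A=true, B=false, E=true}.
          branch 2.1.2 (add T C):
            T (not E implies (D implies not not A)): β-rule — branch into F not E  //  T (D implies not not A).
              branch 2.1.2.1 (add F not E):
                ○ open, literals {B=false, C=true, E=true}.
              branch 2.1.2.2 (add T (D implies not not A)):
                T (D implies not not A): β-rule — branch into F D  //  T not not A.
                  branch 2.1.2.2.1 (add F D):
                    ○ open, literals {B=false, C=true, D=false, E=true}.
                  branch 2.1.2.2.2 (add T not not A):
                    T not not A: drop double negation, giving T A.
                    ○ open, literals {A=true, B=false, C=true, E=true}.
      branch 2.2 (add F (not E implies (D implies not not A)), T not E):
        F (not E implies (D implies not not A)): α-rule — add T not E, F (D implies not not A).
        F (D implies not not A): α-rule — add T D, F not not A.
        F not not A: drop double negation, giving F A.
        T (B implies C): β-rule — branch into F B  //  T C.
          branch 2.2.1 (add F B):
            ○ open, literals {A=false, B=false, D=true, E=false}.
          branch 2.2.2 (add T C):
            ○ open, literals {A=false, B=false, C=true, D=true, E=false}.
0 branches closed, 9 open.
Each open branch fixes some atoms; the unmentioned ones are free. Counting distinct full assignments: branch {C=true} (E, D, A, B) contributes 16 new; branch {B=false, E=true} (C, D, A) contributes 4 new; branch {B=false, D=false, E=true} (C, A) contributes 0 new; branch {A=true, B=false, E=true} (C, D) contributes 0 new; branch {B=false, C=true, E=true} (D, A) contributes 0 new; branch {B=false, C=true, D=false, E=true} (A) contributes 0 new; branch {A=true, B=false, C=true, E=true} (D) contributes 0 new; branch {A=false, B=false, D=true, E=false} (C) contributes 1 new; branch {A=false, B=false, C=true, D=true, E=false} (none free) contributes 0 new. Total: 21.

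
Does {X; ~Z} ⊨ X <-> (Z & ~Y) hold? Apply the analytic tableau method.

Initial set: {X; ~Z; ~(X <-> (Z & ~Y))}.
~(X <-> (Z & ~Y)): β-rule — branch into X, ~(Z & ~Y)  //  ~X, (Z & ~Y).
  branch 1 (add X, ~(Z & ~Y)):
    ~(Z & ~Y): β-rule — branch into ~Z  //  ~~Y.
      branch 1.1 (add ~Z):
        ○ open, literals {X=1, Z=0}.
      branch 1.2 (add ~~Y):
        ○ open, literals {X=1, Y=1, Z=0}.
  branch 2 (add ~X, (Z & ~Y)):
    × closes — contains both X and ~X.
1 branch closed, 2 open.
An open branch gives a countermodel: X=1, Z=0 (unmentioned atoms arbitrary); the premises hold there but the conclusion fails.

No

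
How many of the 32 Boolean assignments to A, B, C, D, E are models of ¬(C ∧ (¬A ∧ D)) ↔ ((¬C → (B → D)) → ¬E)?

18

Initial set: {(¬(C ∧ (¬A ∧ D)) ↔ ((¬C → (B → D)) → ¬E))}.
(¬(C ∧ (¬A ∧ D)) ↔ ((¬C → (B → D)) → ¬E)): β-rule — branch into ¬(C ∧ (¬A ∧ D)), ((¬C → (B → D)) → ¬E)  //  ¬¬(C ∧ (¬A ∧ D)), ¬((¬C → (B → D)) → ¬E).
  branch 1 (add ¬(C ∧ (¬A ∧ D)), ((¬C → (B → D)) → ¬E)):
    ¬(C ∧ (¬A ∧ D)): β-rule — branch into ¬C  //  ¬(¬A ∧ D).
      branch 1.1 (add ¬C):
        ((¬C → (B → D)) → ¬E): β-rule — branch into ¬(¬C → (B → D))  //  ¬E.
          branch 1.1.1 (add ¬(¬C → (B → D))):
            ¬(¬C → (B → D)): α-rule — add ¬C, ¬(B → D).
            ¬(B → D): α-rule — add B, ¬D.
            ○ open, literals {B=true, C=false, D=false}.
          branch 1.1.2 (add ¬E):
            ○ open, literals {C=false, E=false}.
      branch 1.2 (add ¬(¬A ∧ D)):
        ((¬C → (B → D)) → ¬E): β-rule — branch into ¬(¬C → (B → D))  //  ¬E.
          branch 1.2.1 (add ¬(¬C → (B → D))):
            ¬(¬C → (B → D)): α-rule — add ¬C, ¬(B → D).
            ¬(B → D): α-rule — add B, ¬D.
            ¬(¬A ∧ D): β-rule — branch into ¬¬A  //  ¬D.
              branch 1.2.1.1 (add ¬¬A):
                ○ open, literals {A=true, B=true, C=false, D=false}.
              branch 1.2.1.2 (add ¬D):
                ○ open, literals {B=true, C=false, D=false}.
          branch 1.2.2 (add ¬E):
            ¬(¬A ∧ D): β-rule — branch into ¬¬A  //  ¬D.
              branch 1.2.2.1 (add ¬¬A):
                ○ open, literals {A=true, E=false}.
              branch 1.2.2.2 (add ¬D):
                ○ open, literals {D=false, E=false}.
  branch 2 (add ¬¬(C ∧ (¬A ∧ D)), ¬((¬C → (B → D)) → ¬E)):
    ¬¬(C ∧ (¬A ∧ D)): α-rule — add C, (¬A ∧ D).
    ¬((¬C → (B → D)) → ¬E): α-rule — add (¬C → (B → D)), ¬¬E.
    (¬A ∧ D): α-rule — add ¬A, D.
    (¬C → (B → D)): β-rule — branch into ¬¬C  //  (B → D).
      branch 2.1 (add ¬¬C):
        ○ open, literals {A=false, C=true, D=true, E=true}.
      branch 2.2 (add (B → D)):
        (B → D): β-rule — branch into ¬B  //  D.
          branch 2.2.1 (add ¬B):
            ○ open, literals {A=false, B=false, C=true, D=true, E=true}.
          branch 2.2.2 (add D):
            ○ open, literals {A=false, C=true, D=true, E=true}.
0 branches closed, 9 open.
Each open branch fixes some atoms; the unmentioned ones are free. Counting distinct full assignments: branch {B=true, C=false, D=false} (A, E) contributes 4 new; branch {C=false, E=false} (A, B, D) contributes 6 new; branch {A=true, B=true, C=false, D=false} (E) contributes 0 new; branch {B=true, C=false, D=false} (A, E) contributes 0 new; branch {A=true, E=false} (B, C, D) contributes 4 new; branch {D=false, E=false} (A, B, C) contributes 2 new; branch {A=false, C=true, D=true, E=true} (B) contributes 2 new; branch {A=false, B=false, C=true, D=true, E=true} (none free) contributes 0 new; branch {A=false, C=true, D=true, E=true} (B) contributes 0 new. Total: 18.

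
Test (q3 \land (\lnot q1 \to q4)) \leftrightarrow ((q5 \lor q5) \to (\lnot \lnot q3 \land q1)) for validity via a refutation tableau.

Assume the negation and expand:
Initial set: {F ((q3 \land (\lnot q1 \to q4)) \leftrightarrow ((q5 \lor q5) \to (\lnot \lnot q3 \land q1)))}.
F ((q3 \land (\lnot q1 \to q4)) \leftrightarrow ((q5 \lor q5) \to (\lnot \lnot q3 \land q1))): β-rule — branch into T (q3 \land (\lnot q1 \to q4)), F ((q5 \lor q5) \to (\lnot \lnot q3 \land q1))  //  F (q3 \land (\lnot q1 \to q4)), T ((q5 \lor q5) \to (\lnot \lnot q3 \land q1)).
  branch 1 (add T (q3 \land (\lnot q1 \to q4)), F ((q5 \lor q5) \to (\lnot \lnot q3 \land q1))):
    T (q3 \land (\lnot q1 \to q4)): α-rule — add T q3, T (\lnot q1 \to q4).
    F ((q5 \lor q5) \to (\lnot \lnot q3 \land q1)): α-rule — add T (q5 \lor q5), F (\lnot \lnot q3 \land q1).
    T (\lnot q1 \to q4): β-rule — branch into F \lnot q1  //  T q4.
      branch 1.1 (add F \lnot q1):
        T (q5 \lor q5): β-rule — branch into T q5  //  T q5.
          branch 1.1.1 (add T q5):
            F (\lnot \lnot q3 \land q1): β-rule — branch into F \lnot \lnot q3  //  F q1.
              branch 1.1.1.1 (add F \lnot \lnot q3):
                F \lnot \lnot q3: drop double negation, giving F q3.
                × closes — contains both q3 and \lnot q3.
              branch 1.1.1.2 (add F q1):
                × closes — contains both q1 and \lnot q1.
          branch 1.1.2 (add T q5):
            F (\lnot \lnot q3 \land q1): β-rule — branch into F \lnot \lnot q3  //  F q1.
              branch 1.1.2.1 (add F \lnot \lnot q3):
                F \lnot \lnot q3: drop double negation, giving F q3.
                × closes — contains both q3 and \lnot q3.
              branch 1.1.2.2 (add F q1):
                × closes — contains both q1 and \lnot q1.
      branch 1.2 (add T q4):
        T (q5 \lor q5): β-rule — branch into T q5  //  T q5.
          branch 1.2.1 (add T q5):
            F (\lnot \lnot q3 \land q1): β-rule — branch into F \lnot \lnot q3  //  F q1.
              branch 1.2.1.1 (add F \lnot \lnot q3):
                F \lnot \lnot q3: drop double negation, giving F q3.
                × closes — contains both q3 and \lnot q3.
              branch 1.2.1.2 (add F q1):
                ○ open, literals {q1=0, q3=1, q4=1, q5=1}.
          branch 1.2.2 (add T q5):
            F (\lnot \lnot q3 \land q1): β-rule — branch into F \lnot \lnot q3  //  F q1.
              branch 1.2.2.1 (add F \lnot \lnot q3):
                F \lnot \lnot q3: drop double negation, giving F q3.
                × closes — contains both q3 and \lnot q3.
              branch 1.2.2.2 (add F q1):
                ○ open, literals {q1=0, q3=1, q4=1, q5=1}.
  branch 2 (add F (q3 \land (\lnot q1 \to q4)), T ((q5 \lor q5) \to (\lnot \lnot q3 \land q1))):
    F (q3 \land (\lnot q1 \to q4)): β-rule — branch into F q3  //  F (\lnot q1 \to q4).
      branch 2.1 (add F q3):
        T ((q5 \lor q5) \to (\lnot \lnot q3 \land q1)): β-rule — branch into F (q5 \lor q5)  //  T (\lnot \lnot q3 \land q1).
          branch 2.1.1 (add F (q5 \lor q5)):
            F (q5 \lor q5): α-rule — add F q5, F q5.
            ○ open, literals {q3=0, q5=0}.
          branch 2.1.2 (add T (\lnot \lnot q3 \land q1)):
            T (\lnot \lnot q3 \land q1): α-rule — add T \lnot \lnot q3, T q1.
            T \lnot \lnot q3: drop double negation, giving T q3.
            × closes — contains both q3 and \lnot q3.
      branch 2.2 (add F (\lnot q1 \to q4)):
        F (\lnot q1 \to q4): α-rule — add T \lnot q1, F q4.
        T ((q5 \lor q5) \to (\lnot \lnot q3 \land q1)): β-rule — branch into F (q5 \lor q5)  //  T (\lnot \lnot q3 \land q1).
          branch 2.2.1 (add F (q5 \lor q5)):
            F (q5 \lor q5): α-rule — add F q5, F q5.
            ○ open, literals {q1=0, q4=0, q5=0}.
          branch 2.2.2 (add T (\lnot \lnot q3 \land q1)):
            T (\lnot \lnot q3 \land q1): α-rule — add T \lnot \lnot q3, T q1.
            × closes — contains both q1 and \lnot q1.
8 branches closed, 4 open.
An open branch gives a countermodel: q1=0, q3=1, q4=1, q5=1 (unmentioned atoms arbitrary); under it the original formula is false.

Not valid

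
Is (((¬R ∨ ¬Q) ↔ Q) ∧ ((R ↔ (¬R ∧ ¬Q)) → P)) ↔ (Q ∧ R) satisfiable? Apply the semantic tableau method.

Initial set: {((((¬R ∨ ¬Q) ↔ Q) ∧ ((R ↔ (¬R ∧ ¬Q)) → P)) ↔ (Q ∧ R))}.
((((¬R ∨ ¬Q) ↔ Q) ∧ ((R ↔ (¬R ∧ ¬Q)) → P)) ↔ (Q ∧ R)): β-rule — branch into (((¬R ∨ ¬Q) ↔ Q) ∧ ((R ↔ (¬R ∧ ¬Q)) → P)), (Q ∧ R)  //  ¬(((¬R ∨ ¬Q) ↔ Q) ∧ ((R ↔ (¬R ∧ ¬Q)) → P)), ¬(Q ∧ R).
  branch 1 (add (((¬R ∨ ¬Q) ↔ Q) ∧ ((R ↔ (¬R ∧ ¬Q)) → P)), (Q ∧ R)):
    (((¬R ∨ ¬Q) ↔ Q) ∧ ((R ↔ (¬R ∧ ¬Q)) → P)): α-rule — add ((¬R ∨ ¬Q) ↔ Q), ((R ↔ (¬R ∧ ¬Q)) → P).
    (Q ∧ R): α-rule — add Q, R.
    ((¬R ∨ ¬Q) ↔ Q): β-rule — branch into (¬R ∨ ¬Q), Q  //  ¬(¬R ∨ ¬Q), ¬Q.
      branch 1.1 (add (¬R ∨ ¬Q), Q):
        ((R ↔ (¬R ∧ ¬Q)) → P): β-rule — branch into ¬(R ↔ (¬R ∧ ¬Q))  //  P.
          branch 1.1.1 (add ¬(R ↔ (¬R ∧ ¬Q))):
            (¬R ∨ ¬Q): β-rule — branch into ¬R  //  ¬Q.
              branch 1.1.1.1 (add ¬R):
                × closes — contains both R and ¬R.
              branch 1.1.1.2 (add ¬Q):
                × closes — contains both Q and ¬Q.
          branch 1.1.2 (add P):
            (¬R ∨ ¬Q): β-rule — branch into ¬R  //  ¬Q.
              branch 1.1.2.1 (add ¬R):
                × closes — contains both R and ¬R.
              branch 1.1.2.2 (add ¬Q):
                × closes — contains both Q and ¬Q.
      branch 1.2 (add ¬(¬R ∨ ¬Q), ¬Q):
        × closes — contains both Q and ¬Q.
  branch 2 (add ¬(((¬R ∨ ¬Q) ↔ Q) ∧ ((R ↔ (¬R ∧ ¬Q)) → P)), ¬(Q ∧ R)):
    ¬(((¬R ∨ ¬Q) ↔ Q) ∧ ((R ↔ (¬R ∧ ¬Q)) → P)): β-rule — branch into ¬((¬R ∨ ¬Q) ↔ Q)  //  ¬((R ↔ (¬R ∧ ¬Q)) → P).
      branch 2.1 (add ¬((¬R ∨ ¬Q) ↔ Q)):
        ¬(Q ∧ R): β-rule — branch into ¬Q  //  ¬R.
          branch 2.1.1 (add ¬Q):
            ¬((¬R ∨ ¬Q) ↔ Q): β-rule — branch into (¬R ∨ ¬Q), ¬Q  //  ¬(¬R ∨ ¬Q), Q.
              branch 2.1.1.1 (add (¬R ∨ ¬Q), ¬Q):
                (¬R ∨ ¬Q): β-rule — branch into ¬R  //  ¬Q.
                  branch 2.1.1.1.1 (add ¬R):
                    ○ open, literals {Q=0, R=0}.
                  branch 2.1.1.1.2 (add ¬Q):
                    ○ open, literals {Q=0}.
              branch 2.1.1.2 (add ¬(¬R ∨ ¬Q), Q):
                × closes — contains both Q and ¬Q.
          branch 2.1.2 (add ¬R):
            ¬((¬R ∨ ¬Q) ↔ Q): β-rule — branch into (¬R ∨ ¬Q), ¬Q  //  ¬(¬R ∨ ¬Q), Q.
              branch 2.1.2.1 (add (¬R ∨ ¬Q), ¬Q):
                (¬R ∨ ¬Q): β-rule — branch into ¬R  //  ¬Q.
                  branch 2.1.2.1.1 (add ¬R):
                    ○ open, literals {Q=0, R=0}.
                  branch 2.1.2.1.2 (add ¬Q):
                    ○ open, literals {Q=0, R=0}.
              branch 2.1.2.2 (add ¬(¬R ∨ ¬Q), Q):
                ¬(¬R ∨ ¬Q): α-rule — add ¬¬R, ¬¬Q.
                × closes — contains both R and ¬R.
      branch 2.2 (add ¬((R ↔ (¬R ∧ ¬Q)) → P)):
        ¬((R ↔ (¬R ∧ ¬Q)) → P): α-rule — add (R ↔ (¬R ∧ ¬Q)), ¬P.
        ¬(Q ∧ R): β-rule — branch into ¬Q  //  ¬R.
          branch 2.2.1 (add ¬Q):
            (R ↔ (¬R ∧ ¬Q)): β-rule — branch into R, (¬R ∧ ¬Q)  //  ¬R, ¬(¬R ∧ ¬Q).
              branch 2.2.1.1 (add R, (¬R ∧ ¬Q)):
                (¬R ∧ ¬Q): α-rule — add ¬R, ¬Q.
                × closes — contains both R and ¬R.
              branch 2.2.1.2 (add ¬R, ¬(¬R ∧ ¬Q)):
                ¬(¬R ∧ ¬Q): β-rule — branch into ¬¬R  //  ¬¬Q.
                  branch 2.2.1.2.1 (add ¬¬R):
                    × closes — contains both R and ¬R.
                  branch 2.2.1.2.2 (add ¬¬Q):
                    × closes — contains both Q and ¬Q.
          branch 2.2.2 (add ¬R):
            (R ↔ (¬R ∧ ¬Q)): β-rule — branch into R, (¬R ∧ ¬Q)  //  ¬R, ¬(¬R ∧ ¬Q).
              branch 2.2.2.1 (add R, (¬R ∧ ¬Q)):
                × closes — contains both R and ¬R.
              branch 2.2.2.2 (add ¬R, ¬(¬R ∧ ¬Q)):
                ¬(¬R ∧ ¬Q): β-rule — branch into ¬¬R  //  ¬¬Q.
                  branch 2.2.2.2.1 (add ¬¬R):
                    × closes — contains both R and ¬R.
                  branch 2.2.2.2.2 (add ¬¬Q):
                    ○ open, literals {P=0, Q=1, R=0}.
12 branches closed, 5 open.
An open branch gives a satisfying assignment: Q=0, R=0.

Satisfiable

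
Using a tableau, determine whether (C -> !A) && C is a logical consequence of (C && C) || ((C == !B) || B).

Initial set: {T ((C && C) || ((C == !B) || B)); F ((C -> !A) && C)}.
T ((C && C) || ((C == !B) || B)): β-rule — branch into T (C && C)  //  T ((C == !B) || B).
  branch 1 (add T (C && C)):
    T (C && C): α-rule — add T C, T C.
    F ((C -> !A) && C): β-rule — branch into F (C -> !A)  //  F C.
      branch 1.1 (add F (C -> !A)):
        F (C -> !A): α-rule — add T C, F !A.
        ○ open, literals {A=1, C=1}.
      branch 1.2 (add F C):
        × closes — contains both C and !C.
  branch 2 (add T ((C == !B) || B)):
    F ((C -> !A) && C): β-rule — branch into F (C -> !A)  //  F C.
      branch 2.1 (add F (C -> !A)):
        F (C -> !A): α-rule — add T C, F !A.
        T ((C == !B) || B): β-rule — branch into T (C == !B)  //  T B.
          branch 2.1.1 (add T (C == !B)):
            T (C == !B): β-rule — branch into T C, T !B  //  F C, F !B.
              branch 2.1.1.1 (add T C, T !B):
                ○ open, literals {A=1, B=0, C=1}.
              branch 2.1.1.2 (add F C, F !B):
                × closes — contains both C and !C.
          branch 2.1.2 (add T B):
            ○ open, literals {A=1, B=1, C=1}.
      branch 2.2 (add F C):
        T ((C == !B) || B): β-rule — branch into T (C == !B)  //  T B.
          branch 2.2.1 (add T (C == !B)):
            T (C == !B): β-rule — branch into T C, T !B  //  F C, F !B.
              branch 2.2.1.1 (add T C, T !B):
                × closes — contains both C and !C.
              branch 2.2.1.2 (add F C, F !B):
                ○ open, literals {B=1, C=0}.
          branch 2.2.2 (add T B):
            ○ open, literals {B=1, C=0}.
3 branches closed, 5 open.
An open branch gives a countermodel: A=1, C=1 (unmentioned atoms arbitrary); the premises hold there but the conclusion fails.

No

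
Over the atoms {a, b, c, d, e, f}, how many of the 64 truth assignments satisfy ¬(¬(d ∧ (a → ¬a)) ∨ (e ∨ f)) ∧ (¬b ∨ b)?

4

Initial set: {(¬(¬(d ∧ (a → ¬a)) ∨ (e ∨ f)) ∧ (¬b ∨ b))}.
(¬(¬(d ∧ (a → ¬a)) ∨ (e ∨ f)) ∧ (¬b ∨ b)): α-rule — add ¬(¬(d ∧ (a → ¬a)) ∨ (e ∨ f)), (¬b ∨ b).
¬(¬(d ∧ (a → ¬a)) ∨ (e ∨ f)): α-rule — add ¬¬(d ∧ (a → ¬a)), ¬(e ∨ f).
¬¬(d ∧ (a → ¬a)): α-rule — add d, (a → ¬a).
¬(e ∨ f): α-rule — add ¬e, ¬f.
(¬b ∨ b): β-rule — branch into ¬b  //  b.
  branch 1 (add ¬b):
    (a → ¬a): β-rule — branch into ¬a  //  ¬a.
      branch 1.1 (add ¬a):
        ○ open, literals {a=0, b=0, d=1, e=0, f=0}.
      branch 1.2 (add ¬a):
        ○ open, literals {a=0, b=0, d=1, e=0, f=0}.
  branch 2 (add b):
    (a → ¬a): β-rule — branch into ¬a  //  ¬a.
      branch 2.1 (add ¬a):
        ○ open, literals {a=0, b=1, d=1, e=0, f=0}.
      branch 2.2 (add ¬a):
        ○ open, literals {a=0, b=1, d=1, e=0, f=0}.
0 branches closed, 4 open.
Each open branch fixes some atoms; the unmentioned ones are free. Counting distinct full assignments: branch {a=0, b=0, d=1, e=0, f=0} (c) contributes 2 new; branch {a=0, b=0, d=1, e=0, f=0} (c) contributes 0 new; branch {a=0, b=1, d=1, e=0, f=0} (c) contributes 2 new; branch {a=0, b=1, d=1, e=0, f=0} (c) contributes 0 new. Total: 4.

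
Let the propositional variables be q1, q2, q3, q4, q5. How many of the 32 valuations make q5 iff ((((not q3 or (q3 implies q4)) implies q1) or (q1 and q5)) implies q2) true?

Initial set: {(q5 iff ((((not q3 or (q3 implies q4)) implies q1) or (q1 and q5)) implies q2))}.
(q5 iff ((((not q3 or (q3 implies q4)) implies q1) or (q1 and q5)) implies q2)): β-rule — branch into q5, ((((not q3 or (q3 implies q4)) implies q1) or (q1 and q5)) implies q2)  //  not q5, not ((((not q3 or (q3 implies q4)) implies q1) or (q1 and q5)) implies q2).
  branch 1 (add q5, ((((not q3 or (q3 implies q4)) implies q1) or (q1 and q5)) implies q2)):
    ((((not q3 or (q3 implies q4)) implies q1) or (q1 and q5)) implies q2): β-rule — branch into not (((not q3 or (q3 implies q4)) implies q1) or (q1 and q5))  //  q2.
      branch 1.1 (add not (((not q3 or (q3 implies q4)) implies q1) or (q1 and q5))):
        not (((not q3 or (q3 implies q4)) implies q1) or (q1 and q5)): α-rule — add not ((not q3 or (q3 implies q4)) implies q1), not (q1 and q5).
        not ((not q3 or (q3 implies q4)) implies q1): α-rule — add (not q3 or (q3 implies q4)), not q1.
        not (q1 and q5): β-rule — branch into not q1  //  not q5.
          branch 1.1.1 (add not q1):
            (not q3 or (q3 implies q4)): β-rule — branch into not q3  //  (q3 implies q4).
              branch 1.1.1.1 (add not q3):
                ○ open, literals {q1=false, q3=false, q5=true}.
              branch 1.1.1.2 (add (q3 implies q4)):
                (q3 implies q4): β-rule — branch into not q3  //  q4.
                  branch 1.1.1.2.1 (add not q3):
                    ○ open, literals {q1=false, q3=false, q5=true}.
                  branch 1.1.1.2.2 (add q4):
                    ○ open, literals {q1=false, q4=true, q5=true}.
          branch 1.1.2 (add not q5):
            × closes — contains both q5 and not q5.
      branch 1.2 (add q2):
        ○ open, literals {q2=true, q5=true}.
  branch 2 (add not q5, not ((((not q3 or (q3 implies q4)) implies q1) or (q1 and q5)) implies q2)):
    not ((((not q3 or (q3 implies q4)) implies q1) or (q1 and q5)) implies q2): α-rule — add (((not q3 or (q3 implies q4)) implies q1) or (q1 and q5)), not q2.
    (((not q3 or (q3 implies q4)) implies q1) or (q1 and q5)): β-rule — branch into ((not q3 or (q3 implies q4)) implies q1)  //  (q1 and q5).
      branch 2.1 (add ((not q3 or (q3 implies q4)) implies q1)):
        ((not q3 or (q3 implies q4)) implies q1): β-rule — branch into not (not q3 or (q3 implies q4))  //  q1.
          branch 2.1.1 (add not (not q3 or (q3 implies q4))):
            not (not q3 or (q3 implies q4)): α-rule — add not not q3, not (q3 implies q4).
            not (q3 implies q4): α-rule — add q3, not q4.
            ○ open, literals {q2=false, q3=true, q4=false, q5=false}.
          branch 2.1.2 (add q1):
            ○ open, literals {q1=true, q2=false, q5=false}.
      branch 2.2 (add (q1 and q5)):
        (q1 and q5): α-rule — add q1, q5.
        × closes — contains both q5 and not q5.
2 branches closed, 6 open.
Each open branch fixes some atoms; the unmentioned ones are free. Counting distinct full assignments: branch {q1=false, q3=false, q5=true} (q2, q4) contributes 4 new; branch {q1=false, q3=false, q5=true} (q2, q4) contributes 0 new; branch {q1=false, q4=true, q5=true} (q2, q3) contributes 2 new; branch {q2=true, q5=true} (q1, q3, q4) contributes 5 new; branch {q2=false, q3=true, q4=false, q5=false} (q1) contributes 2 new; branch {q1=true, q2=false, q5=false} (q3, q4) contributes 3 new. Total: 16.

16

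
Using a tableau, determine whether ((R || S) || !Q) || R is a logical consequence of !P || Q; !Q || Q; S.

Yes

Initial set: {(!P || Q); (!Q || Q); S; !(((R || S) || !Q) || R)}.
!(((R || S) || !Q) || R): α-rule — add !((R || S) || !Q), !R.
!((R || S) || !Q): α-rule — add !(R || S), !!Q.
!(R || S): α-rule — add !R, !S.
× closes — contains both S and !S.
All 1 branch closes.
Every branch closed, so the premises entail the conclusion.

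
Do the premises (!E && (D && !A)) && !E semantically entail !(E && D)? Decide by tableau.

Initial set: {((!E && (D && !A)) && !E); !!(E && D)}.
((!E && (D && !A)) && !E): α-rule — add (!E && (D && !A)), !E.
!!(E && D): α-rule — add E, D.
× closes — contains both E and !E.
All 1 branch closes.
Every branch closed, so the premises entail the conclusion.

Yes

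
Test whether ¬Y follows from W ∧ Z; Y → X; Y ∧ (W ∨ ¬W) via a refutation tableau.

Initial set: {(W ∧ Z); (Y → X); (Y ∧ (W ∨ ¬W)); ¬¬Y}.
(W ∧ Z): α-rule — add W, Z.
(Y ∧ (W ∨ ¬W)): α-rule — add Y, (W ∨ ¬W).
(Y → X): β-rule — branch into ¬Y  //  X.
  branch 1 (add ¬Y):
    × closes — contains both Y and ¬Y.
  branch 2 (add X):
    (W ∨ ¬W): β-rule — branch into W  //  ¬W.
      branch 2.1 (add W):
        ○ open, literals {W=1, X=1, Y=1, Z=1}.
      branch 2.2 (add ¬W):
        × closes — contains both W and ¬W.
2 branches closed, 1 open.
An open branch gives a countermodel: W=1, X=1, Y=1, Z=1 (unmentioned atoms arbitrary); the premises hold there but the conclusion fails.

No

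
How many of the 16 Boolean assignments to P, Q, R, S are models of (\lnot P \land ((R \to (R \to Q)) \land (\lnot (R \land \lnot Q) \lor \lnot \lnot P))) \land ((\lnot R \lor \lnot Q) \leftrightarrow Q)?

Initial set: {T ((\lnot P \land ((R \to (R \to Q)) \land (\lnot (R \land \lnot Q) \lor \lnot \lnot P))) \land ((\lnot R \lor \lnot Q) \leftrightarrow Q))}.
T ((\lnot P \land ((R \to (R \to Q)) \land (\lnot (R \land \lnot Q) \lor \lnot \lnot P))) \land ((\lnot R \lor \lnot Q) \leftrightarrow Q)): α-rule — add T (\lnot P \land ((R \to (R \to Q)) \land (\lnot (R \land \lnot Q) \lor \lnot \lnot P))), T ((\lnot R \lor \lnot Q) \leftrightarrow Q).
T (\lnot P \land ((R \to (R \to Q)) \land (\lnot (R \land \lnot Q) \lor \lnot \lnot P))): α-rule — add T \lnot P, T ((R \to (R \to Q)) \land (\lnot (R \land \lnot Q) \lor \lnot \lnot P)).
T ((R \to (R \to Q)) \land (\lnot (R \land \lnot Q) \lor \lnot \lnot P)): α-rule — add T (R \to (R \to Q)), T (\lnot (R \land \lnot Q) \lor \lnot \lnot P).
T ((\lnot R \lor \lnot Q) \leftrightarrow Q): β-rule — branch into T (\lnot R \lor \lnot Q), T Q  //  F (\lnot R \lor \lnot Q), F Q.
  branch 1 (add T (\lnot R \lor \lnot Q), T Q):
    T (R \to (R \to Q)): β-rule — branch into F R  //  T (R \to Q).
      branch 1.1 (add F R):
        T (\lnot (R \land \lnot Q) \lor \lnot \lnot P): β-rule — branch into T \lnot (R \land \lnot Q)  //  T \lnot \lnot P.
          branch 1.1.1 (add T \lnot (R \land \lnot Q)):
            T (\lnot R \lor \lnot Q): β-rule — branch into T \lnot R  //  T \lnot Q.
              branch 1.1.1.1 (add T \lnot R):
                T \lnot (R \land \lnot Q): β-rule — branch into F R  //  F \lnot Q.
                  branch 1.1.1.1.1 (add F R):
                    ○ open, literals {P=F, Q=T, R=F}.
                  branch 1.1.1.1.2 (add F \lnot Q):
                    ○ open, literals {P=F, Q=T, R=F}.
              branch 1.1.1.2 (add T \lnot Q):
                × closes — contains both Q and \lnot Q.
          branch 1.1.2 (add T \lnot \lnot P):
            T \lnot \lnot P: drop double negation, giving T P.
            × closes — contains both P and \lnot P.
      branch 1.2 (add T (R \to Q)):
        T (\lnot (R \land \lnot Q) \lor \lnot \lnot P): β-rule — branch into T \lnot (R \land \lnot Q)  //  T \lnot \lnot P.
          branch 1.2.1 (add T \lnot (R \land \lnot Q)):
            T (\lnot R \lor \lnot Q): β-rule — branch into T \lnot R  //  T \lnot Q.
              branch 1.2.1.1 (add T \lnot R):
                T (R \to Q): β-rule — branch into F R  //  T Q.
                  branch 1.2.1.1.1 (add F R):
                    T \lnot (R \land \lnot Q): β-rule — branch into F R  //  F \lnot Q.
                      branch 1.2.1.1.1.1 (add F R):
                        ○ open, literals {P=F, Q=T, R=F}.
                      branch 1.2.1.1.1.2 (add F \lnot Q):
                        ○ open, literals {P=F, Q=T, R=F}.
                  branch 1.2.1.1.2 (add T Q):
                    T \lnot (R \land \lnot Q): β-rule — branch into F R  //  F \lnot Q.
                      branch 1.2.1.1.2.1 (add F R):
                        ○ open, literals {P=F, Q=T, R=F}.
                      branch 1.2.1.1.2.2 (add F \lnot Q):
                        ○ open, literals {P=F, Q=T, R=F}.
              branch 1.2.1.2 (add T \lnot Q):
                × closes — contains both Q and \lnot Q.
          branch 1.2.2 (add T \lnot \lnot P):
            T \lnot \lnot P: drop double negation, giving T P.
            × closes — contains both P and \lnot P.
  branch 2 (add F (\lnot R \lor \lnot Q), F Q):
    F (\lnot R \lor \lnot Q): α-rule — add F \lnot R, F \lnot Q.
    × closes — contains both Q and \lnot Q.
5 branches closed, 6 open.
Each open branch fixes some atoms; the unmentioned ones are free. Counting distinct full assignments: branch {P=F, Q=T, R=F} (S) contributes 2 new; branch {P=F, Q=T, R=F} (S) contributes 0 new; branch {P=F, Q=T, R=F} (S) contributes 0 new; branch {P=F, Q=T, R=F} (S) contributes 0 new; branch {P=F, Q=T, R=F} (S) contributes 0 new; branch {P=F, Q=T, R=F} (S) contributes 0 new. Total: 2.

2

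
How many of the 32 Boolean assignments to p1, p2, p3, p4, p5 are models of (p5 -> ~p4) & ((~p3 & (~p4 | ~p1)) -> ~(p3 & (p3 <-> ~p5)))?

Initial set: {((p5 -> ~p4) & ((~p3 & (~p4 | ~p1)) -> ~(p3 & (p3 <-> ~p5))))}.
((p5 -> ~p4) & ((~p3 & (~p4 | ~p1)) -> ~(p3 & (p3 <-> ~p5)))): α-rule — add (p5 -> ~p4), ((~p3 & (~p4 | ~p1)) -> ~(p3 & (p3 <-> ~p5))).
(p5 -> ~p4): β-rule — branch into ~p5  //  ~p4.
  branch 1 (add ~p5):
    ((~p3 & (~p4 | ~p1)) -> ~(p3 & (p3 <-> ~p5))): β-rule — branch into ~(~p3 & (~p4 | ~p1))  //  ~(p3 & (p3 <-> ~p5)).
      branch 1.1 (add ~(~p3 & (~p4 | ~p1))):
        ~(~p3 & (~p4 | ~p1)): β-rule — branch into ~~p3  //  ~(~p4 | ~p1).
          branch 1.1.1 (add ~~p3):
            ○ open, literals {p3=1, p5=0}.
          branch 1.1.2 (add ~(~p4 | ~p1)):
            ~(~p4 | ~p1): α-rule — add ~~p4, ~~p1.
            ○ open, literals {p1=1, p4=1, p5=0}.
      branch 1.2 (add ~(p3 & (p3 <-> ~p5))):
        ~(p3 & (p3 <-> ~p5)): β-rule — branch into ~p3  //  ~(p3 <-> ~p5).
          branch 1.2.1 (add ~p3):
            ○ open, literals {p3=0, p5=0}.
          branch 1.2.2 (add ~(p3 <-> ~p5)):
            ~(p3 <-> ~p5): β-rule — branch into p3, ~~p5  //  ~p3, ~p5.
              branch 1.2.2.1 (add p3, ~~p5):
                × closes — contains both p5 and ~p5.
              branch 1.2.2.2 (add ~p3, ~p5):
                ○ open, literals {p3=0, p5=0}.
  branch 2 (add ~p4):
    ((~p3 & (~p4 | ~p1)) -> ~(p3 & (p3 <-> ~p5))): β-rule — branch into ~(~p3 & (~p4 | ~p1))  //  ~(p3 & (p3 <-> ~p5)).
      branch 2.1 (add ~(~p3 & (~p4 | ~p1))):
        ~(~p3 & (~p4 | ~p1)): β-rule — branch into ~~p3  //  ~(~p4 | ~p1).
          branch 2.1.1 (add ~~p3):
            ○ open, literals {p3=1, p4=0}.
          branch 2.1.2 (add ~(~p4 | ~p1)):
            ~(~p4 | ~p1): α-rule — add ~~p4, ~~p1.
            × closes — contains both p4 and ~p4.
      branch 2.2 (add ~(p3 & (p3 <-> ~p5))):
        ~(p3 & (p3 <-> ~p5)): β-rule — branch into ~p3  //  ~(p3 <-> ~p5).
          branch 2.2.1 (add ~p3):
            ○ open, literals {p3=0, p4=0}.
          branch 2.2.2 (add ~(p3 <-> ~p5)):
            ~(p3 <-> ~p5): β-rule — branch into p3, ~~p5  //  ~p3, ~p5.
              branch 2.2.2.1 (add p3, ~~p5):
                ○ open, literals {p3=1, p4=0, p5=1}.
              branch 2.2.2.2 (add ~p3, ~p5):
                ○ open, literals {p3=0, p4=0, p5=0}.
2 branches closed, 8 open.
Each open branch fixes some atoms; the unmentioned ones are free. Counting distinct full assignments: branch {p3=1, p5=0} (p1, p2, p4) contributes 8 new; branch {p1=1, p4=1, p5=0} (p2, p3) contributes 2 new; branch {p3=0, p5=0} (p1, p2, p4) contributes 6 new; branch {p3=0, p5=0} (p1, p2, p4) contributes 0 new; branch {p3=1, p4=0} (p1, p2, p5) contributes 4 new; branch {p3=0, p4=0} (p1, p2, p5) contributes 4 new; branch {p3=1, p4=0, p5=1} (p1, p2) contributes 0 new; branch {p3=0, p4=0, p5=0} (p1, p2) contributes 0 new. Total: 24.

24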